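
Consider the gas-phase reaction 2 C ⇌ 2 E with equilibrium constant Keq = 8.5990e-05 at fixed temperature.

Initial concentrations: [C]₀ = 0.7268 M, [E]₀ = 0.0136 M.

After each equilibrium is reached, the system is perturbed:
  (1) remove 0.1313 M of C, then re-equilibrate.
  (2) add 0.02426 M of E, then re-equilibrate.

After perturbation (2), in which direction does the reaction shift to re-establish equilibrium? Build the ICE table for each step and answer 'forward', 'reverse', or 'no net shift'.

Direction: reverse

Q₀ = 3.5015e-04 vs Keq = 8.5990e-05 ⇒ Q>K, reverse
Step 1:
                   C          E
  I           0.7268     0.0136
  C         0.006797  -0.006797
  E           0.7336   0.006803
  solve Keq expr → x = -0.003399; check Q = 8.5990e-05
Then remove 0.1313 M of C.
Step 2:
                   C          E
  I           0.6023   0.006803
  C         0.001206  -0.001206
  E           0.6035   0.005596
  solve Keq expr → x = -6.0318e-04; check Q = 8.5990e-05
Then add 0.02426 M of E.
Step 3:
                   C          E
  I           0.6035    0.02986
  C          0.02404   -0.02404
  E           0.6275   0.005819
  solve Keq expr → x = -0.01202; check Q = 8.5990e-05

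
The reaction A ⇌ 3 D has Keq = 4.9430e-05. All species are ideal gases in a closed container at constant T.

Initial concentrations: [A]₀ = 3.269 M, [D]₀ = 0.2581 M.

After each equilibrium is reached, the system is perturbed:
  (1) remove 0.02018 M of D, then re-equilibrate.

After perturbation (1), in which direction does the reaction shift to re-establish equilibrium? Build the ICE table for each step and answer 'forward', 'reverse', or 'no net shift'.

Direction: forward

Q₀ = 0.00526 vs Keq = 4.9430e-05 ⇒ Q>K, reverse
Step 1:
                    A           D
  I             3.269      0.2581
  C           0.06775     -0.2033
  E             3.337     0.05484
  solve Keq expr → x = -0.06775; check Q = 4.9430e-05
Then remove 0.02018 M of D.
Step 2:
                    A           D
  I             3.337     0.03466
  C         -0.006714     0.02014
  E              3.33      0.0548
  solve Keq expr → x = 0.006714; check Q = 4.9430e-05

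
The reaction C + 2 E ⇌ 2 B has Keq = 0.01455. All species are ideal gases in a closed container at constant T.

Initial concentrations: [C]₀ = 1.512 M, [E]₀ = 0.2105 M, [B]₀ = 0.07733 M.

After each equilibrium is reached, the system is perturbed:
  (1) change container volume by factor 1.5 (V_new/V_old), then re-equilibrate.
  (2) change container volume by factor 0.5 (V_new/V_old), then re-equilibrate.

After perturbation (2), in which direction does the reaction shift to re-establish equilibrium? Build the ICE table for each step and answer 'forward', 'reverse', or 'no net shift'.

Direction: forward

Q₀ = 0.08926 vs Keq = 0.01455 ⇒ Q>K, reverse
Step 1:
                   C          E          B
  Initial      1.512     0.2105    0.07733
  Change     0.01997    0.03994   -0.03994
  Equil        1.532     0.2504    0.03739
  solve Keq expr → x = -0.01997; check Q = 0.01455
Then change container volume by factor 1.5 (V_new/V_old).
Step 2:
                   C          E          B
  Initial      1.021      0.167    0.02493
  Change    0.002029   0.004059  -0.004059
  Equil        1.023      0.171    0.02087
  solve Keq expr → x = -0.002029; check Q = 0.01455
Then change container volume by factor 0.5 (V_new/V_old).
Step 3:
                   C          E          B
  Initial      2.047      0.342    0.04174
  Change   -0.007329   -0.01466    0.01466
  Equil        2.039     0.3274    0.05639
  solve Keq expr → x = 0.007329; check Q = 0.01455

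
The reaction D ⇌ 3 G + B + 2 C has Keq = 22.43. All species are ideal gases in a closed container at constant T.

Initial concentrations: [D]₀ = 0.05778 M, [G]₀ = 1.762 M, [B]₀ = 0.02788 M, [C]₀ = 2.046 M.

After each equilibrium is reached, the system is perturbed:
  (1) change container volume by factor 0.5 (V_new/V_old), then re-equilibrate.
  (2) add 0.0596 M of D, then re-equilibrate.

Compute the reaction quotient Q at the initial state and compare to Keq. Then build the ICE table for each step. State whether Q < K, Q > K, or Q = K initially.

Q₀ = 11.05; Q < K (proceeds forward)

Q₀ = 11.05 vs Keq = 22.43 ⇒ Q<K, forward
Step 1:
                   D          G          B          C
  Initial    0.05778      1.762    0.02788      2.046
  Change    -0.01262    0.03785    0.01262    0.02524
  Equil      0.04516        1.8     0.0405      2.071
  solve Keq expr → x = 0.01262; check Q = 22.43
Then change container volume by factor 0.5 (V_new/V_old).
Step 2:
                   D          G          B          C
  Initial    0.09032        3.6      0.081      4.142
  Change     0.07495    -0.2248   -0.07495    -0.1499
  Equil       0.1653      3.375    0.00605      3.993
  solve Keq expr → x = -0.07495; check Q = 22.43
Then add 0.0596 M of D.
Step 3:
                   D          G          B          C
  Initial     0.2249      3.375    0.00605      3.993
  Change   -0.002046   0.006138   0.002046   0.004092
  Equil       0.2228      3.381   0.008096      3.997
  solve Keq expr → x = 0.002046; check Q = 22.43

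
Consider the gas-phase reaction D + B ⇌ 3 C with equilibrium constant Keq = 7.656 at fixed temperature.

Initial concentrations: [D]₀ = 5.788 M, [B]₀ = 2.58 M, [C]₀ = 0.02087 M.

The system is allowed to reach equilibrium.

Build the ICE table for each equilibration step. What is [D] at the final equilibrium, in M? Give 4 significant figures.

Q₀ = 6.0872e-07 vs Keq = 7.656 ⇒ Q<K, forward
Step 1:
                  D         B         C
  I           5.788      2.58   0.02087
  C          -1.206    -1.206     3.618
  E           4.582     1.374     3.639
  solve Keq expr → x = 1.206; check Q = 7.656

[D]_eq = 4.582 M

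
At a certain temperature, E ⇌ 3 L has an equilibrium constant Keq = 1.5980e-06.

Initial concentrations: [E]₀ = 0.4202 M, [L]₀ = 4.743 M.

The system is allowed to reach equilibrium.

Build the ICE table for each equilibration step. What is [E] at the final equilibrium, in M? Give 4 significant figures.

Q₀ = 253.9 vs Keq = 1.5980e-06 ⇒ Q>K, reverse
Step 1:
                  E         L
  init       0.4202     4.743
  Δ           1.576    -4.728
  eq          1.996   0.01472
  solve Keq expr → x = -1.576; check Q = 1.5980e-06

[E]_eq = 1.996 M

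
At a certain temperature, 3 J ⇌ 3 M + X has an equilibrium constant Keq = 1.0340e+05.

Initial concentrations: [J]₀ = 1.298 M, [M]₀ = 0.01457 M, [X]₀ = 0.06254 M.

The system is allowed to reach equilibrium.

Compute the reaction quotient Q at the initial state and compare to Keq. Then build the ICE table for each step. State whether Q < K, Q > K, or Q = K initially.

Q₀ = 8.8453e-08 vs Keq = 1.0340e+05 ⇒ Q<K, forward
Step 1:
                   J          M          X
  Initial      1.298    0.01457    0.06254
  Change      -1.276      1.276     0.4254
  Equil      0.02165      1.291      0.488
  solve Keq expr → x = 0.4254; check Q = 1.0340e+05

Q₀ = 8.8453e-08; Q < K (proceeds forward)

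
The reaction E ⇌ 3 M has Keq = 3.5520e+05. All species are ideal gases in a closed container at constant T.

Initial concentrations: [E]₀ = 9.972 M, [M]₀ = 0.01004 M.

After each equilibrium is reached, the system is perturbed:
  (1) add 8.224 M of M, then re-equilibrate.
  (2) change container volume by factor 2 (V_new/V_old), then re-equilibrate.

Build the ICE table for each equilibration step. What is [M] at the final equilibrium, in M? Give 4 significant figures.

Q₀ = 1.0149e-07 vs Keq = 3.5520e+05 ⇒ Q<K, forward
Step 1:
                   E          M
  I            9.972    0.01004
  C           -9.898      29.69
  E          0.07379       29.7
  solve Keq expr → x = 9.898; check Q = 3.5520e+05
Then add 8.224 M of M.
Step 2:
                   E          M
  I          0.07379      37.93
  C          0.07703    -0.2311
  E           0.1508       37.7
  solve Keq expr → x = -0.07703; check Q = 3.5520e+05
Then change container volume by factor 2 (V_new/V_old).
Step 3:
                   E          M
  I          0.07541      18.85
  C         -0.05605     0.1681
  E          0.01936      19.02
  solve Keq expr → x = 0.05605; check Q = 3.5520e+05

[M]_eq = 19.02 M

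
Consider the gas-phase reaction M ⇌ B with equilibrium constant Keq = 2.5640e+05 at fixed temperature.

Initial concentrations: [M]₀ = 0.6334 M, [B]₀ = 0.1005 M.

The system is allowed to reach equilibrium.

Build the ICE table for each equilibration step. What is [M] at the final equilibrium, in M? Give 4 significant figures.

[M]_eq = 2.8623e-06 M

Q₀ = 0.1587 vs Keq = 2.5640e+05 ⇒ Q<K, forward
Step 1:
                    M           B
  Initial      0.6334      0.1005
  Change      -0.6334      0.6334
  Equil    2.8623e-06      0.7339
  solve Keq expr → x = 0.6334; check Q = 2.5640e+05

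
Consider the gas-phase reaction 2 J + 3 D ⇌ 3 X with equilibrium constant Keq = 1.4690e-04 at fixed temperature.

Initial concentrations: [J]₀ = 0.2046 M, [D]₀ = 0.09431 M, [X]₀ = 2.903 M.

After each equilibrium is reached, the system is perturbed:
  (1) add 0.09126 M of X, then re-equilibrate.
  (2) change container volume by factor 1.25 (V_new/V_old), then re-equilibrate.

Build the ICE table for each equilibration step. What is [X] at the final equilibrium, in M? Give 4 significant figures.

[X]_eq = 0.1694 M

Q₀ = 6.9672e+05 vs Keq = 1.4690e-04 ⇒ Q>K, reverse
Step 1:
                   J          D          X
  init        0.2046    0.09431      2.903
  Δ            1.782      2.672     -2.672
  eq           1.986      2.767     0.2307
  solve Keq expr → x = -0.8908; check Q = 1.4690e-04
Then add 0.09126 M of X.
Step 2:
                   J          D          X
  init         1.986      2.767     0.3219
  Δ          0.05354    0.08032   -0.08032
  eq            2.04      2.847     0.2416
  solve Keq expr → x = -0.02677; check Q = 1.4690e-04
Then change container volume by factor 1.25 (V_new/V_old).
Step 3:
                   J          D          X
  init         1.632      2.278     0.1933
  Δ          0.01592    0.02388   -0.02388
  eq           1.648      2.301     0.1694
  solve Keq expr → x = -0.007959; check Q = 1.4690e-04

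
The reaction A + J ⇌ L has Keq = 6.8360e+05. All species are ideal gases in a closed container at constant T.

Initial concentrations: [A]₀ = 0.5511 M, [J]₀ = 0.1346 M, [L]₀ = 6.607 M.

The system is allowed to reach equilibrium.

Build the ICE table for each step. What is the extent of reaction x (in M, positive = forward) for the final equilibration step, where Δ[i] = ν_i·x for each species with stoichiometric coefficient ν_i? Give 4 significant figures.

x = 0.1346 M

Q₀ = 89.07 vs Keq = 6.8360e+05 ⇒ Q<K, forward
Step 1:
                  A         J         L
  I          0.5511    0.1346     6.607
  C         -0.1346   -0.1346    0.1346
  E          0.4165 2.3677e-05     6.742
  solve Keq expr → x = 0.1346; check Q = 6.8360e+05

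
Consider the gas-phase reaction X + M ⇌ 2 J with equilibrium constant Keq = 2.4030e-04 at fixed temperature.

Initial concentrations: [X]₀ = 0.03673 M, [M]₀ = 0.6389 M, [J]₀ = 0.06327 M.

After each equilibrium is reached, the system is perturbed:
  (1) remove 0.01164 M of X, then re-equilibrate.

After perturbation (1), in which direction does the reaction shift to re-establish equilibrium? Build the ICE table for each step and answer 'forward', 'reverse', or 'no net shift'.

Direction: reverse

Q₀ = 0.1706 vs Keq = 2.4030e-04 ⇒ Q>K, reverse
Step 1:
                  X         M         J
  Initial   0.03673    0.6389   0.06327
  Change       0.03      0.03     -0.06
  Equil     0.06673    0.6689  0.003275
  solve Keq expr → x = -0.03; check Q = 2.4030e-04
Then remove 0.01164 M of X.
Step 2:
                  X         M         J
  Initial   0.05509    0.6689  0.003275
  Change  1.4751e-04 1.4751e-04 -2.9501e-04
  Equil     0.05524     0.669   0.00298
  solve Keq expr → x = -1.4751e-04; check Q = 2.4030e-04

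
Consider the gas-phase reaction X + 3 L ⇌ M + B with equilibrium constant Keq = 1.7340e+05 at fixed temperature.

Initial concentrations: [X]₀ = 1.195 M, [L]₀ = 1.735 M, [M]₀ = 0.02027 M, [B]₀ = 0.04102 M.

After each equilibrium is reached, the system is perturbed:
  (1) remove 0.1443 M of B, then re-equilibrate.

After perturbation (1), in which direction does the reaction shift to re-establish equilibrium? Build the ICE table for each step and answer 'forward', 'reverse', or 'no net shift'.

Q₀ = 1.3322e-04 vs Keq = 1.7340e+05 ⇒ Q<K, forward
Step 1:
                   X          L          M          B
  init         1.195      1.735    0.02027    0.04102
  Δ          -0.5733      -1.72     0.5733     0.5733
  eq          0.6217    0.01501     0.5936     0.6143
  solve Keq expr → x = 0.5733; check Q = 1.7340e+05
Then remove 0.1443 M of B.
Step 2:
                   X          L          M          B
  init        0.6217    0.01501     0.5936       0.47
  Δ       -4.2371e-04  -0.001271 4.2371e-04 4.2371e-04
  eq          0.6212    0.01374      0.594     0.4705
  solve Keq expr → x = 4.2371e-04; check Q = 1.7340e+05

Direction: forward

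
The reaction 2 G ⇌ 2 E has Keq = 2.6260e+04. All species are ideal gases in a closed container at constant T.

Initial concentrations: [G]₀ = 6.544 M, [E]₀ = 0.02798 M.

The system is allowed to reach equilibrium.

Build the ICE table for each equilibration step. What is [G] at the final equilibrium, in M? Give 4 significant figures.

[G]_eq = 0.04031 M

Q₀ = 1.8281e-05 vs Keq = 2.6260e+04 ⇒ Q<K, forward
Step 1:
                    G           E
  I             6.544     0.02798
  C            -6.504       6.504
  E           0.04031       6.532
  solve Keq expr → x = 3.252; check Q = 2.6260e+04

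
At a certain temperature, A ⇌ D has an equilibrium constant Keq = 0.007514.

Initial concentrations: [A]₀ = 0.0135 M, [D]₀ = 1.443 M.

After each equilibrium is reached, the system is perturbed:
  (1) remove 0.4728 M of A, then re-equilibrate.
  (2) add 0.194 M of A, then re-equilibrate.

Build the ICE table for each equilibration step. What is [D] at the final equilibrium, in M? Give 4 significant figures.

[D]_eq = 0.008783 M

Q₀ = 106.9 vs Keq = 0.007514 ⇒ Q>K, reverse
Step 1:
                    A           D
  init         0.0135       1.443
  Δ             1.432      -1.432
  eq            1.446     0.01086
  solve Keq expr → x = -1.432; check Q = 0.007514
Then remove 0.4728 M of A.
Step 2:
                    A           D
  init         0.9728     0.01086
  Δ          0.003526   -0.003526
  eq           0.9764    0.007336
  solve Keq expr → x = -0.003526; check Q = 0.007514
Then add 0.194 M of A.
Step 3:
                    A           D
  init           1.17    0.007336
  Δ         -0.001447    0.001447
  eq            1.169    0.008783
  solve Keq expr → x = 0.001447; check Q = 0.007514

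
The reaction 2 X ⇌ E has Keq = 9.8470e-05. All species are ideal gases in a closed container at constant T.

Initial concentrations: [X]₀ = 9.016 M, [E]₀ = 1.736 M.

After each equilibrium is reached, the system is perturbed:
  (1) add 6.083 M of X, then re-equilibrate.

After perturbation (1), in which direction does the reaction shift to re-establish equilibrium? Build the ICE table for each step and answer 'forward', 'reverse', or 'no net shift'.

Q₀ = 0.02136 vs Keq = 9.8470e-05 ⇒ Q>K, reverse
Step 1:
                    X           E
  Initial       9.016       1.736
  Change        3.441      -1.721
  Equil         12.46     0.01528
  solve Keq expr → x = -1.721; check Q = 9.8470e-05
Then add 6.083 M of X.
Step 2:
                    X           E
  Initial       18.54     0.01528
  Change     -0.03687     0.01843
  Equil          18.5     0.03371
  solve Keq expr → x = 0.01843; check Q = 9.8470e-05

Direction: forward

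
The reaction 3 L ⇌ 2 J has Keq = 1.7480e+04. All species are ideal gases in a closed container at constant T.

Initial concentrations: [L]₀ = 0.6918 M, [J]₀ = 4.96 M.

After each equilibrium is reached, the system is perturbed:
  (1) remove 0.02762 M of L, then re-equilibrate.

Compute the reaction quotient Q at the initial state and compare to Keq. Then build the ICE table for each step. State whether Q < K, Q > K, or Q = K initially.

Q₀ = 74.31 vs Keq = 1.7480e+04 ⇒ Q<K, forward
Step 1:
                    L           J
  Initial      0.6918        4.96
  Change       -0.574      0.3827
  Equil        0.1178       5.343
  solve Keq expr → x = 0.1913; check Q = 1.7480e+04
Then remove 0.02762 M of L.
Step 2:
                    L           J
  Initial     0.09014       5.343
  Change      0.02735    -0.01823
  Equil        0.1175       5.324
  solve Keq expr → x = -0.009117; check Q = 1.7480e+04

Q₀ = 74.31; Q < K (proceeds forward)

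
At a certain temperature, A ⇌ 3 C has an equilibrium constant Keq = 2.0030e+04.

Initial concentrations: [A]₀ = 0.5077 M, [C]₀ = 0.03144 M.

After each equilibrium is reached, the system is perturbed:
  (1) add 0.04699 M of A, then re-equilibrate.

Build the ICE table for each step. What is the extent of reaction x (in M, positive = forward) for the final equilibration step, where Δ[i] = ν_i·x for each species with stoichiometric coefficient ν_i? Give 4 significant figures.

Q₀ = 6.1213e-05 vs Keq = 2.0030e+04 ⇒ Q<K, forward
Step 1:
                  A         C
  I          0.5077   0.03144
  C         -0.5075     1.523
  E       1.8735e-04     1.554
  solve Keq expr → x = 0.5075; check Q = 2.0030e+04
Then add 0.04699 M of A.
Step 2:
                  A         C
  I         0.04718     1.554
  C        -0.04693    0.1408
  E       2.4303e-04     1.695
  solve Keq expr → x = 0.04693; check Q = 2.0030e+04

x = 0.04693 M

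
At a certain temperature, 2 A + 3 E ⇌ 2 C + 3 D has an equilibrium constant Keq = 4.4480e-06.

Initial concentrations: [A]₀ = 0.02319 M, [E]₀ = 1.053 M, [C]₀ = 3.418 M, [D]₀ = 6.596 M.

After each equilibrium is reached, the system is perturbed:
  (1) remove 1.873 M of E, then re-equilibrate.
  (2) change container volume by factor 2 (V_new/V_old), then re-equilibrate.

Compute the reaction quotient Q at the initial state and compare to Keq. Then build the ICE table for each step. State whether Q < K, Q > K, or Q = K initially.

Q₀ = 5.3395e+06 vs Keq = 4.4480e-06 ⇒ Q>K, reverse
Step 1:
                   A          E          C          D
  Initial    0.02319      1.053      3.418      6.596
  Change       3.362      5.044     -3.362     -5.044
  Equil        3.386      6.097    0.05557      1.552
  solve Keq expr → x = -1.681; check Q = 4.4480e-06
Then remove 1.873 M of E.
Step 2:
                   A          E          C          D
  Initial      3.386      4.224    0.05557      1.552
  Change     0.02188    0.03282   -0.02188   -0.03282
  Equil        3.407      4.256    0.03369       1.52
  solve Keq expr → x = -0.01094; check Q = 4.4480e-06
Then change container volume by factor 2 (V_new/V_old).
Step 3:
                   A          E          C          D
  Initial      1.704      2.128    0.01685     0.7598
  Change           0          0          0          0
  Equil        1.704      2.128    0.01685     0.7598
  solve Keq expr → x = 0; check Q = 4.4480e-06

Q₀ = 5.3395e+06; Q > K (proceeds reverse)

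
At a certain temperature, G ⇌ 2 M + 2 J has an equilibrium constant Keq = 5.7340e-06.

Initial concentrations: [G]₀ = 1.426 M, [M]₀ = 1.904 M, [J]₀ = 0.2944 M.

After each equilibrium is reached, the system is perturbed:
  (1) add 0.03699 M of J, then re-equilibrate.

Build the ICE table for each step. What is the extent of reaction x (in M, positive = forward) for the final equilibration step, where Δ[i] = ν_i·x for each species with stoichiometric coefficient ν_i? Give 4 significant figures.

Q₀ = 0.2203 vs Keq = 5.7340e-06 ⇒ Q>K, reverse
Step 1:
                  G         M         J
  Initial     1.426     1.904    0.2944
  Change     0.1463   -0.2925   -0.2925
  Equil       1.572     1.611  0.001863
  solve Keq expr → x = -0.1463; check Q = 5.7340e-06
Then add 0.03699 M of J.
Step 2:
                  G         M         J
  Initial     1.572     1.611   0.03885
  Change    0.01847  -0.03694  -0.03694
  Equil       1.591     1.575  0.001918
  solve Keq expr → x = -0.01847; check Q = 5.7340e-06

x = -0.01847 M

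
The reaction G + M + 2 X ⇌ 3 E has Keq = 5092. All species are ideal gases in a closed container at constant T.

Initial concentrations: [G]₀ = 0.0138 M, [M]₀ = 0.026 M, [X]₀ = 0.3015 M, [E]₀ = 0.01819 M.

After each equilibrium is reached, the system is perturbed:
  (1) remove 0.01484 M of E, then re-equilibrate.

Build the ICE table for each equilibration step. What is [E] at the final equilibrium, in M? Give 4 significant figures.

Q₀ = 0.1845 vs Keq = 5092 ⇒ Q<K, forward
Step 1:
                   G          M          X          E
  init        0.0138      0.026     0.3015    0.01819
  Δ         -0.01376   -0.01376   -0.02751    0.04127
  eq      4.4901e-05    0.01224      0.274    0.05946
  solve Keq expr → x = 0.01376; check Q = 5092
Then remove 0.01484 M of E.
Step 2:
                   G          M          X          E
  init    4.4901e-05    0.01224      0.274    0.04462
  Δ       -2.5782e-05 -2.5782e-05 -5.1564e-05 7.7346e-05
  eq      1.9119e-05    0.01222     0.2739    0.04469
  solve Keq expr → x = 2.5782e-05; check Q = 5092

[E]_eq = 0.04469 M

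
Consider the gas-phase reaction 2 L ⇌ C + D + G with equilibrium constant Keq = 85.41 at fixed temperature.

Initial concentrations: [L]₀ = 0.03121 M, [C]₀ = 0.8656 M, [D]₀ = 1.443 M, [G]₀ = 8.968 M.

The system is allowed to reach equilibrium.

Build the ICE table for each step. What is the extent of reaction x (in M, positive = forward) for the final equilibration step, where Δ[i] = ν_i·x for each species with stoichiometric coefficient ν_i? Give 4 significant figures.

x = -0.1406 M

Q₀ = 1.1500e+04 vs Keq = 85.41 ⇒ Q>K, reverse
Step 1:
                   L          C          D          G
  init       0.03121     0.8656      1.443      8.968
  Δ           0.2812    -0.1406    -0.1406    -0.1406
  eq          0.3124      0.725      1.302      8.827
  solve Keq expr → x = -0.1406; check Q = 85.41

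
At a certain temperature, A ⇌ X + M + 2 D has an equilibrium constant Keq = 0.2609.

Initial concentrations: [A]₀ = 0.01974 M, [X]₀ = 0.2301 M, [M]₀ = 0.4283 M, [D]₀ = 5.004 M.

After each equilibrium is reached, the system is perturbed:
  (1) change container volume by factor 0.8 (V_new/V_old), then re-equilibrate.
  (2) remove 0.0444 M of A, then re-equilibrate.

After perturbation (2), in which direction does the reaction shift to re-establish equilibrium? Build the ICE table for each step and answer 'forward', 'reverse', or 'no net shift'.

Q₀ = 125 vs Keq = 0.2609 ⇒ Q>K, reverse
Step 1:
                    A           X           M           D
  init        0.01974      0.2301      0.4283       5.004
  Δ            0.2162     -0.2162     -0.2162     -0.4324
  eq            0.236     0.01389      0.2121       4.572
  solve Keq expr → x = -0.2162; check Q = 0.2609
Then change container volume by factor 0.8 (V_new/V_old).
Step 2:
                    A           X           M           D
  init         0.2949     0.01736      0.2651       5.714
  Δ          0.007901   -0.007901   -0.007901     -0.0158
  eq           0.3028    0.009459      0.2572       5.699
  solve Keq expr → x = -0.007901; check Q = 0.2609
Then remove 0.0444 M of A.
Step 3:
                    A           X           M           D
  init         0.2584    0.009459      0.2572       5.699
  Δ          0.001298   -0.001298   -0.001298   -0.002595
  eq           0.2597    0.008161      0.2559       5.696
  solve Keq expr → x = -0.001298; check Q = 0.2609

Direction: reverse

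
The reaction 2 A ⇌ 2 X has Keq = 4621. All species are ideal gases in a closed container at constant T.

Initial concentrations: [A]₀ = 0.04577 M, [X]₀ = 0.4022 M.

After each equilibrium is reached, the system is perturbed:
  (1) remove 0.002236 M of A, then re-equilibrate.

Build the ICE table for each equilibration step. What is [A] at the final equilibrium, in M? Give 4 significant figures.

[A]_eq = 0.006462 M

Q₀ = 77.22 vs Keq = 4621 ⇒ Q<K, forward
Step 1:
                  A         X
  Initial   0.04577    0.4022
  Change   -0.03928   0.03928
  Equil    0.006494    0.4415
  solve Keq expr → x = 0.01964; check Q = 4621
Then remove 0.002236 M of A.
Step 2:
                  A         X
  Initial  0.004258    0.4415
  Change   0.002204 -0.002204
  Equil    0.006462    0.4393
  solve Keq expr → x = -0.001102; check Q = 4621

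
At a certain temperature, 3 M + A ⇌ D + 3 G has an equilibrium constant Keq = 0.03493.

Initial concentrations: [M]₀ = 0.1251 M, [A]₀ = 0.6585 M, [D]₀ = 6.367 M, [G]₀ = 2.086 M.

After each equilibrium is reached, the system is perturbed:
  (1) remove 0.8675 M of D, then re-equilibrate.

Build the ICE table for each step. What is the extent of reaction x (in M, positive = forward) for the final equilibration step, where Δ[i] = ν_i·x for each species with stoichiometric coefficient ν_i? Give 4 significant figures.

x = 0.005358 M

Q₀ = 4.4828e+04 vs Keq = 0.03493 ⇒ Q>K, reverse
Step 1:
                    M           A           D           G
  I            0.1251      0.6585       6.367       2.086
  C             1.725       0.575      -0.575      -1.725
  E              1.85       1.233       5.792      0.3611
  solve Keq expr → x = -0.575; check Q = 0.03493
Then remove 0.8675 M of D.
Step 2:
                    M           A           D           G
  I              1.85       1.233       4.925      0.3611
  C          -0.01607   -0.005358    0.005358     0.01607
  E             1.834       1.228        4.93      0.3772
  solve Keq expr → x = 0.005358; check Q = 0.03493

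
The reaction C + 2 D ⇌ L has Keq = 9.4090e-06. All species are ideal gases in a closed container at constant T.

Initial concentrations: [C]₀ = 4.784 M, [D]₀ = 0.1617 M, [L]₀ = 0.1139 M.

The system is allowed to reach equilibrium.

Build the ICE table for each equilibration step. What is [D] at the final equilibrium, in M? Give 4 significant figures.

[D]_eq = 0.3895 M

Q₀ = 0.9106 vs Keq = 9.4090e-06 ⇒ Q>K, reverse
Step 1:
                   C          D          L
  Initial      4.784     0.1617     0.1139
  Change      0.1139     0.2278    -0.1139
  Equil        4.898     0.3895 6.9910e-06
  solve Keq expr → x = -0.1139; check Q = 9.4090e-06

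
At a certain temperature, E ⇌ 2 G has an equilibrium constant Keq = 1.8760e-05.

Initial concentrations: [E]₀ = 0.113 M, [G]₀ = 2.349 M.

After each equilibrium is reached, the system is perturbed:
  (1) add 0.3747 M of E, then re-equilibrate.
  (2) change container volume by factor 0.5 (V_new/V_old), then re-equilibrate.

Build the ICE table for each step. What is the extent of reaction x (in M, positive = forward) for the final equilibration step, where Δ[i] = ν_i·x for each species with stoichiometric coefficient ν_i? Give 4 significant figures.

Q₀ = 48.83 vs Keq = 1.8760e-05 ⇒ Q>K, reverse
Step 1:
                  E         G
  init        0.113     2.349
  Δ           1.172    -2.344
  eq          1.285   0.00491
  solve Keq expr → x = -1.172; check Q = 1.8760e-05
Then add 0.3747 M of E.
Step 2:
                  E         G
  init         1.66   0.00491
  Δ       -3.3477e-04 6.6954e-04
  eq          1.659  0.005579
  solve Keq expr → x = 3.3477e-04; check Q = 1.8760e-05
Then change container volume by factor 0.5 (V_new/V_old).
Step 3:
                  E         G
  init        3.319   0.01116
  Δ        0.001633 -0.003266
  eq           3.32  0.007893
  solve Keq expr → x = -0.001633; check Q = 1.8760e-05

x = -0.001633 M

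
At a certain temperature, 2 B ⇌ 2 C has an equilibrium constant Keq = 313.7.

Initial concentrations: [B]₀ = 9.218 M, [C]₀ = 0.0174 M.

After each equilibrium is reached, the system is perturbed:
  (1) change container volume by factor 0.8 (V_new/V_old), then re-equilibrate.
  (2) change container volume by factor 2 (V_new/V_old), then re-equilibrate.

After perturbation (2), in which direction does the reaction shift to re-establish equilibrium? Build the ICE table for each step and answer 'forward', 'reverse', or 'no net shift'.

Direction: no net shift

Q₀ = 3.5631e-06 vs Keq = 313.7 ⇒ Q<K, forward
Step 1:
                  B         C
  init        9.218    0.0174
  Δ          -8.724     8.724
  eq         0.4936     8.742
  solve Keq expr → x = 4.362; check Q = 313.7
Then change container volume by factor 0.8 (V_new/V_old).
Step 2:
                  B         C
  init        0.617     10.93
  Δ               0         0
  eq          0.617     10.93
  solve Keq expr → x = 0; check Q = 313.7
Then change container volume by factor 2 (V_new/V_old).
Step 3:
                  B         C
  init       0.3085     5.464
  Δ               0         0
  eq         0.3085     5.464
  solve Keq expr → x = 0; check Q = 313.7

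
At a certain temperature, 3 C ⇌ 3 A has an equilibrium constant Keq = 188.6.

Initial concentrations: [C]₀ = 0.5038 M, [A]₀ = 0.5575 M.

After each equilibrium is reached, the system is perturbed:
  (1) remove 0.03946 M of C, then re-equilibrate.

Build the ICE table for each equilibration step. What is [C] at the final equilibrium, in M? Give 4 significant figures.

Q₀ = 1.355 vs Keq = 188.6 ⇒ Q<K, forward
Step 1:
                   C          A
  Initial     0.5038     0.5575
  Change     -0.3462     0.3462
  Equil       0.1576     0.9037
  solve Keq expr → x = 0.1154; check Q = 188.6
Then remove 0.03946 M of C.
Step 2:
                   C          A
  Initial     0.1181     0.9037
  Change      0.0336    -0.0336
  Equil       0.1517     0.8701
  solve Keq expr → x = -0.0112; check Q = 188.6

[C]_eq = 0.1517 M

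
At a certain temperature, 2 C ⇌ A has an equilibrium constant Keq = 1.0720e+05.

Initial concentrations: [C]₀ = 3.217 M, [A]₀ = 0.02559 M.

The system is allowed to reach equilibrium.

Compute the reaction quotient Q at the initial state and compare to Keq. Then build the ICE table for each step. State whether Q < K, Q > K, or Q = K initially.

Q₀ = 0.002473 vs Keq = 1.0720e+05 ⇒ Q<K, forward
Step 1:
                    C           A
  init          3.217     0.02559
  Δ            -3.213       1.607
  eq         0.003902       1.632
  solve Keq expr → x = 1.607; check Q = 1.0720e+05

Q₀ = 0.002473; Q < K (proceeds forward)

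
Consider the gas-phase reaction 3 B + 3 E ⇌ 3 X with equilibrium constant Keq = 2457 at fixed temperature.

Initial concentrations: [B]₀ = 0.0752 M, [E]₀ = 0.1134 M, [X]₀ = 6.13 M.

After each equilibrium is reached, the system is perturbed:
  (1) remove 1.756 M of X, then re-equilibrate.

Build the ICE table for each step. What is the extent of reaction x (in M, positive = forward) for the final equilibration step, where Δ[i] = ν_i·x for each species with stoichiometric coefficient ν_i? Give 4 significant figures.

Q₀ = 3.7144e+08 vs Keq = 2457 ⇒ Q>K, reverse
Step 1:
                    B           E           X
  I            0.0752      0.1134        6.13
  C            0.5491      0.5491     -0.5491
  E            0.6243      0.6625       5.581
  solve Keq expr → x = -0.183; check Q = 2457
Then remove 1.756 M of X.
Step 2:
                    B           E           X
  I            0.6243      0.6625       3.825
  C           -0.1035     -0.1035      0.1035
  E            0.5208       0.559       3.928
  solve Keq expr → x = 0.0345; check Q = 2457

x = 0.0345 M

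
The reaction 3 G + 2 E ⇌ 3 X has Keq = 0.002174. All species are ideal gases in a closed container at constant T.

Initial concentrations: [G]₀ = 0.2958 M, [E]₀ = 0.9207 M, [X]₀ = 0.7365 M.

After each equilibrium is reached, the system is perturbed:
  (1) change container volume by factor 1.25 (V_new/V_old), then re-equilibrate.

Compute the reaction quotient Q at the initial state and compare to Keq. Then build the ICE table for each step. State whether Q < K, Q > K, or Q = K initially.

Q₀ = 18.21 vs Keq = 0.002174 ⇒ Q>K, reverse
Step 1:
                   G          E          X
  Initial     0.2958     0.9207     0.7365
  Change      0.5973     0.3982    -0.5973
  Equil       0.8931      1.319     0.1392
  solve Keq expr → x = -0.1991; check Q = 0.002174
Then change container volume by factor 1.25 (V_new/V_old).
Step 2:
                   G          E          X
  Initial     0.7145      1.055     0.1113
  Change     0.01309   0.008728   -0.01309
  Equil       0.7276      1.064    0.09823
  solve Keq expr → x = -0.004364; check Q = 0.002174

Q₀ = 18.21; Q > K (proceeds reverse)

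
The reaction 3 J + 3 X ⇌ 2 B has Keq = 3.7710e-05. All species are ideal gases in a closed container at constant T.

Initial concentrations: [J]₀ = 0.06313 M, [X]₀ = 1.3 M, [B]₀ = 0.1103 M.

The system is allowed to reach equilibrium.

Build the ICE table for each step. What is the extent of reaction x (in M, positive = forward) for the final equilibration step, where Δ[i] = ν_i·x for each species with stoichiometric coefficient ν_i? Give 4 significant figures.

Q₀ = 22.01 vs Keq = 3.7710e-05 ⇒ Q>K, reverse
Step 1:
                    J           X           B
  I           0.06313         1.3      0.1103
  C            0.1637      0.1637     -0.1091
  E            0.2268       1.464    0.001175
  solve Keq expr → x = -0.05456; check Q = 3.7710e-05

x = -0.05456 M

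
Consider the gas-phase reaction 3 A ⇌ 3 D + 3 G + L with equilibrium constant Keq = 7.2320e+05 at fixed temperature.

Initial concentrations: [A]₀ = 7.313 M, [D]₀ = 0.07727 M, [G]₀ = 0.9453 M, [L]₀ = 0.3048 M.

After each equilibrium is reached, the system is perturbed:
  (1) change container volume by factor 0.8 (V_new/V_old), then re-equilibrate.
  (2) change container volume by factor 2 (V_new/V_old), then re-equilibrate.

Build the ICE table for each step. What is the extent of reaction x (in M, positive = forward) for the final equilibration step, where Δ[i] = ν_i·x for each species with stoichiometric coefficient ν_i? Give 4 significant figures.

x = 0.1052 M

Q₀ = 3.0372e-07 vs Keq = 7.2320e+05 ⇒ Q<K, forward
Step 1:
                    A           D           G           L
  I             7.313     0.07727      0.9453      0.3048
  C            -6.561       6.561       6.561       2.187
  E            0.7525       6.638       7.506       2.492
  solve Keq expr → x = 2.187; check Q = 7.2320e+05
Then change container volume by factor 0.8 (V_new/V_old).
Step 2:
                    A           D           G           L
  I            0.9406       8.297       9.382       3.115
  C            0.2457     -0.2457     -0.2457    -0.08189
  E             1.186       8.052       9.137       3.033
  solve Keq expr → x = -0.08189; check Q = 7.2320e+05
Then change container volume by factor 2 (V_new/V_old).
Step 3:
                    A           D           G           L
  I            0.5931       4.026       4.568       1.516
  C           -0.3156      0.3156      0.3156      0.1052
  E            0.2775       4.341       4.884       1.622
  solve Keq expr → x = 0.1052; check Q = 7.2320e+05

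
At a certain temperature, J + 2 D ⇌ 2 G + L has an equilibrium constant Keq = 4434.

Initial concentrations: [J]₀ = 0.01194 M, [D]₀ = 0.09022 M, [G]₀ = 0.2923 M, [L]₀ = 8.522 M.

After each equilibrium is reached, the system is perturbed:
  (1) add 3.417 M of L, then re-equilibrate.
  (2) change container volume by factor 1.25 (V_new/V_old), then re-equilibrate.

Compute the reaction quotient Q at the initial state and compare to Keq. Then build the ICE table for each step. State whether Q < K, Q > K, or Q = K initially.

Q₀ = 7492; Q > K (proceeds reverse)

Q₀ = 7492 vs Keq = 4434 ⇒ Q>K, reverse
Step 1:
                  J         D         G         L
  init      0.01194   0.09022    0.2923     8.522
  Δ        0.004082  0.008165 -0.008165 -0.004082
  eq        0.01602   0.09838    0.2841     8.518
  solve Keq expr → x = -0.004082; check Q = 4434
Then add 3.417 M of L.
Step 2:
                  J         D         G         L
  init      0.01602   0.09838    0.2841     11.93
  Δ        0.003041  0.006082 -0.006082 -0.003041
  eq        0.01906    0.1045    0.2781     11.93
  solve Keq expr → x = -0.003041; check Q = 4434
Then change container volume by factor 1.25 (V_new/V_old).
Step 3:
                  J         D         G         L
  init      0.01525   0.08357    0.2224     9.546
  Δ               0         0         0         0
  eq        0.01525   0.08357    0.2224     9.546
  solve Keq expr → x = 0; check Q = 4434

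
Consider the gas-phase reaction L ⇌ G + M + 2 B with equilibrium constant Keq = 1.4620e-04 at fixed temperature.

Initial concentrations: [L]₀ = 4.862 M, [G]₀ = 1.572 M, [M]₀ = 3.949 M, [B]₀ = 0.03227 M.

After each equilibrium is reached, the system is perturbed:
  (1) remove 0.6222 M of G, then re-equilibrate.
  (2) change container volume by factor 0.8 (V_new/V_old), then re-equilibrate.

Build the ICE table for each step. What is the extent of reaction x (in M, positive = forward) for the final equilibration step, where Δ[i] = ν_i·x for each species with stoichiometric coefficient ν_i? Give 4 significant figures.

Q₀ = 0.00133 vs Keq = 1.4620e-04 ⇒ Q>K, reverse
Step 1:
                  L         G         M         B
  Initial     4.862     1.572     3.949   0.03227
  Change    0.01075  -0.01075  -0.01075  -0.02151
  Equil       4.873     1.561     3.938   0.01076
  solve Keq expr → x = -0.01075; check Q = 1.4620e-04
Then remove 0.6222 M of G.
Step 2:
                  L         G         M         B
  Initial     4.873     0.939     3.938   0.01076
  Change  -0.001549  0.001549  0.001549  0.003099
  Equil       4.871    0.9406      3.94   0.01386
  solve Keq expr → x = 0.001549; check Q = 1.4620e-04
Then change container volume by factor 0.8 (V_new/V_old).
Step 3:
                  L         G         M         B
  Initial     6.089     1.176     4.925   0.01733
  Change   0.002455 -0.002455 -0.002455 -0.004911
  Equil       6.091     1.173     4.922   0.01242
  solve Keq expr → x = -0.002455; check Q = 1.4620e-04

x = -0.002455 M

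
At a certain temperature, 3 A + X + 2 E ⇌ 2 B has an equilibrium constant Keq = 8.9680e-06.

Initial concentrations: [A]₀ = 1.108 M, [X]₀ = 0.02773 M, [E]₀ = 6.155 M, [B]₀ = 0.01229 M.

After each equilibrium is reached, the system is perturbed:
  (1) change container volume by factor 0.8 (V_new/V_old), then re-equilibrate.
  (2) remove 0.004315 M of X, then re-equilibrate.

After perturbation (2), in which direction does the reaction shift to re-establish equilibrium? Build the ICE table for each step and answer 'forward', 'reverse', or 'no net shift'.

Q₀ = 1.0570e-04 vs Keq = 8.9680e-06 ⇒ Q>K, reverse
Step 1:
                    A           X           E           B
  I             1.108     0.02773       6.155     0.01229
  C           0.01257    0.004189    0.008378   -0.008378
  E             1.121     0.03192       6.163    0.003912
  solve Keq expr → x = -0.004189; check Q = 8.9680e-06
Then change container volume by factor 0.8 (V_new/V_old).
Step 2:
                    A           X           E           B
  I             1.401      0.0399       7.704    0.004889
  C         -0.003887   -0.001296   -0.002591    0.002591
  E             1.397      0.0386       7.702    0.007481
  solve Keq expr → x = 0.001296; check Q = 8.9680e-06
Then remove 0.004315 M of X.
Step 3:
                    A           X           E           B
  I             1.397     0.03429       7.702    0.007481
  C        6.0709e-04  2.0236e-04  4.0473e-04 -4.0473e-04
  E             1.397     0.03449       7.702    0.007076
  solve Keq expr → x = -2.0236e-04; check Q = 8.9680e-06

Direction: reverse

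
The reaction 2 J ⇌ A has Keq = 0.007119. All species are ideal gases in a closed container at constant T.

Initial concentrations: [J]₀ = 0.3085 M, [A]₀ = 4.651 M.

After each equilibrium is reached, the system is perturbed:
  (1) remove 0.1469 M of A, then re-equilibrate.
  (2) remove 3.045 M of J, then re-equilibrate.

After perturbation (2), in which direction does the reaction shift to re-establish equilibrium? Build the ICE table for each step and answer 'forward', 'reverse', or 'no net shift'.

Q₀ = 48.87 vs Keq = 0.007119 ⇒ Q>K, reverse
Step 1:
                  J         A
  I          0.3085     4.651
  C           8.257    -4.129
  E           8.566    0.5223
  solve Keq expr → x = -4.129; check Q = 0.007119
Then remove 0.1469 M of A.
Step 2:
                  J         A
  I           8.566    0.3754
  C         -0.2368    0.1184
  E           8.329    0.4939
  solve Keq expr → x = 0.1184; check Q = 0.007119
Then remove 3.045 M of J.
Step 3:
                  J         A
  I           5.284    0.4939
  C          0.5098   -0.2549
  E           5.794     0.239
  solve Keq expr → x = -0.2549; check Q = 0.007119

Direction: reverse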